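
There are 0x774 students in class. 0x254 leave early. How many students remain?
Convert 0x774 (hexadecimal) → 7×256 + 7×16 + 4 = 1908 (decimal)
Convert 0x254 (hexadecimal) → 2×256 + 5×16 + 4 = 596 (decimal)
Compute 1908 - 596 = 1312
1312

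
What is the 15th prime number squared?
The 15th prime number = 47
Compute 47² = 47 × 47 = 2209
2209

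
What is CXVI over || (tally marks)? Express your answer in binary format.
Convert CXVI (Roman numeral) → 100 + 10 + 5 + 1 = 116 (decimal)
Convert || (tally marks) → 2 (decimal)
Compute 116 ÷ 2 = 58
Convert 58 (decimal) → 58 = 32 + 16 + 8 + 2 → 0b111010 (binary)
0b111010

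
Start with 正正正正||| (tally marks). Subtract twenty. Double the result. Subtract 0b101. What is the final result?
Convert 正正正正||| (tally marks) → 5 + 5 + 5 + 5 + 3 = 23 (decimal)
Start: 23
Convert twenty (English words) → 20 (decimal)
23 - 20 = 3
3 × 2 = 6
Convert 0b101 (binary) → 4 + 1 = 5 (decimal)
6 - 5 = 1
1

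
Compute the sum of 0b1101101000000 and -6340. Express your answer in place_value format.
Convert 0b1101101000000 (binary) → 4096 + 2048 + 512 + 256 + 64 = 6976 (decimal)
Compute 6976 + -6340 = 636
Convert 636 (decimal) → 636 = 6×100 + 3×10 + 6 → 6 hundreds, 3 tens, 6 ones (place-value notation)
6 hundreds, 3 tens, 6 ones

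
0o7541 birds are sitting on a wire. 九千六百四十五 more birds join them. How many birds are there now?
Convert 0o7541 (octal) → 7×512 + 5×64 + 4×8 + 1 = 3937 (decimal)
Convert 九千六百四十五 (Chinese numeral) → 9×1000 + 6×100 + 4×10 + 5 = 9645 (decimal)
Compute 3937 + 9645 = 13582
13582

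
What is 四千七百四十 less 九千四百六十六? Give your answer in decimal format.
Convert 四千七百四十 (Chinese numeral) → 4×1000 + 7×100 + 4×10 = 4740 (decimal)
Convert 九千四百六十六 (Chinese numeral) → 9×1000 + 4×100 + 6×10 + 6 = 9466 (decimal)
Compute 4740 - 9466 = -4726
-4726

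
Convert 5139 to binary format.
Convert 5139 (decimal) → 5139 = 4096 + 1024 + 16 + 2 + 1 → 0b1010000010011 (binary)
0b1010000010011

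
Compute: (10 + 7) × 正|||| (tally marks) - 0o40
Convert 正|||| (tally marks) → 5 + 4 = 9 (decimal)
Convert 0o40 (octal) → 4×8 = 32 (decimal)
Expression in decimal: (10 + 7) × 9 - 32
Parentheses first: 10 + 7 = 17
Multiply: 17 × 9 = 153
Subtract: 153 - 32 = 121
121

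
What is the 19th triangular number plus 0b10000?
The 19th triangular number = 19×20/2 = 190
Convert 0b10000 (binary) → 16 (decimal)
Compute 190 + 16 = 206
206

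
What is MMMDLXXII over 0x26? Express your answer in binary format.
Convert MMMDLXXII (Roman numeral) → 1000 + 1000 + 1000 + 500 + 50 + 10 + 10 + 1 + 1 = 3572 (decimal)
Convert 0x26 (hexadecimal) → 2×16 + 6 = 38 (decimal)
Compute 3572 ÷ 38 = 94
Convert 94 (decimal) → 94 = 64 + 16 + 8 + 4 + 2 → 0b1011110 (binary)
0b1011110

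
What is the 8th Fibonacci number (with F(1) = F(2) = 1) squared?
The 8th Fibonacci number (with F(1) = F(2) = 1): 1, 1, 2, 3, 5, 8, 13, 21 → 21
Compute 21² = 21 × 21 = 441
441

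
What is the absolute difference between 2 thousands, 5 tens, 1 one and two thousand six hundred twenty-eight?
Convert 2 thousands, 5 tens, 1 one (place-value notation) → 2×1000 + 5×10 + 1 = 2051 (decimal)
Convert two thousand six hundred twenty-eight (English words) → 2×1000 + 6×100 + 28 = 2628 (decimal)
Compute |2051 - 2628| = 577
577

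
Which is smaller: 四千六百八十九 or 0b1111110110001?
Convert 四千六百八十九 (Chinese numeral) → 4×1000 + 6×100 + 8×10 + 9 = 4689 (decimal)
Convert 0b1111110110001 (binary) → 4096 + 2048 + 1024 + 512 + 256 + 128 + 32 + 16 + 1 = 8113 (decimal)
Compare 4689 vs 8113: smaller = 4689
4689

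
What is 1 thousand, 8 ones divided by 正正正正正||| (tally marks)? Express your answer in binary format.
Convert 1 thousand, 8 ones (place-value notation) → 1×1000 + 8 = 1008 (decimal)
Convert 正正正正正||| (tally marks) → 5 + 5 + 5 + 5 + 5 + 3 = 28 (decimal)
Compute 1008 ÷ 28 = 36
Convert 36 (decimal) → 36 = 32 + 4 → 0b100100 (binary)
0b100100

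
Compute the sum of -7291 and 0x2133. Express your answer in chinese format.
Convert 0x2133 (hexadecimal) → 2×4096 + 1×256 + 3×16 + 3 = 8499 (decimal)
Compute -7291 + 8499 = 1208
Convert 1208 (decimal) → 1208 = 1×1000 + 2×100 + 8 → 一千二百零八 (Chinese numeral)
一千二百零八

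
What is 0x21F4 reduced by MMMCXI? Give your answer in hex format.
Convert 0x21F4 (hexadecimal) → 2×4096 + 1×256 + 15×16 + 4 = 8692 (decimal)
Convert MMMCXI (Roman numeral) → 1000 + 1000 + 1000 + 100 + 10 + 1 = 3111 (decimal)
Compute 8692 - 3111 = 5581
Convert 5581 (decimal) → 5581 = 1×4096 + 5×256 + 12×16 + 13 → 0x15CD (hexadecimal)
0x15CD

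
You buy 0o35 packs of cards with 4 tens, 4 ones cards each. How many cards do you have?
Convert 4 tens, 4 ones (place-value notation) → 4×10 + 4 = 44 (decimal)
Convert 0o35 (octal) → 3×8 + 5 = 29 (decimal)
Compute 44 × 29 = 1276
1276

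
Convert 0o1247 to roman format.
Convert 0o1247 (octal) → 1×512 + 2×64 + 4×8 + 7 = 679 (decimal)
Convert 679 (decimal) → 679 = 500 + 100 + 50 + 10 + 10 + 9 → DCLXXIX (Roman numeral)
DCLXXIX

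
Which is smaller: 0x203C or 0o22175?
Convert 0x203C (hexadecimal) → 2×4096 + 3×16 + 12 = 8252 (decimal)
Convert 0o22175 (octal) → 2×4096 + 2×512 + 1×64 + 7×8 + 5 = 9341 (decimal)
Compare 8252 vs 9341: smaller = 8252
8252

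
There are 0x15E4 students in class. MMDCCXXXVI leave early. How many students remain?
Convert 0x15E4 (hexadecimal) → 1×4096 + 5×256 + 14×16 + 4 = 5604 (decimal)
Convert MMDCCXXXVI (Roman numeral) → 1000 + 1000 + 500 + 100 + 100 + 10 + 10 + 10 + 5 + 1 = 2736 (decimal)
Compute 5604 - 2736 = 2868
2868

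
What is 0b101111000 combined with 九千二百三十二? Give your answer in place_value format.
Convert 0b101111000 (binary) → 256 + 64 + 32 + 16 + 8 = 376 (decimal)
Convert 九千二百三十二 (Chinese numeral) → 9×1000 + 2×100 + 3×10 + 2 = 9232 (decimal)
Compute 376 + 9232 = 9608
Convert 9608 (decimal) → 9608 = 9×1000 + 6×100 + 8 → 9 thousands, 6 hundreds, 8 ones (place-value notation)
9 thousands, 6 hundreds, 8 ones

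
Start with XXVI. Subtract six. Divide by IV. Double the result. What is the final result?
Convert XXVI (Roman numeral) → 10 + 10 + 5 + 1 = 26 (decimal)
Start: 26
Convert six (English words) → 6 (decimal)
26 - 6 = 20
Convert IV (Roman numeral) → 4 (decimal)
20 ÷ 4 = 5
5 × 2 = 10
10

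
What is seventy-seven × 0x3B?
Convert seventy-seven (English words) → 77 (decimal)
Convert 0x3B (hexadecimal) → 3×16 + 11 = 59 (decimal)
Compute 77 × 59 = 4543
4543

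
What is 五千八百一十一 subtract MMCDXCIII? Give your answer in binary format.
Convert 五千八百一十一 (Chinese numeral) → 5×1000 + 8×100 + 1×10 + 1 = 5811 (decimal)
Convert MMCDXCIII (Roman numeral) → 1000 + 1000 + 400 + 90 + 1 + 1 + 1 = 2493 (decimal)
Compute 5811 - 2493 = 3318
Convert 3318 (decimal) → 3318 = 2048 + 1024 + 128 + 64 + 32 + 16 + 4 + 2 → 0b110011110110 (binary)
0b110011110110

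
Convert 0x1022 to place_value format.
Convert 0x1022 (hexadecimal) → 1×4096 + 2×16 + 2 = 4130 (decimal)
Convert 4130 (decimal) → 4130 = 4×1000 + 1×100 + 3×10 → 4 thousands, 1 hundred, 3 tens (place-value notation)
4 thousands, 1 hundred, 3 tens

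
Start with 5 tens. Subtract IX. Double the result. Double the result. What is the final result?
Convert 5 tens (place-value notation) → 5×10 = 50 (decimal)
Start: 50
Convert IX (Roman numeral) → 9 (decimal)
50 - 9 = 41
41 × 2 = 82
82 × 2 = 164
164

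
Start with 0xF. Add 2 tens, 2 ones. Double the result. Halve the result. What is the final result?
Convert 0xF (hexadecimal) → 15 (decimal)
Start: 15
Convert 2 tens, 2 ones (place-value notation) → 2×10 + 2 = 22 (decimal)
15 + 22 = 37
37 × 2 = 74
74 ÷ 2 = 37
37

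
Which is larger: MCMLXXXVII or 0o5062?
Convert MCMLXXXVII (Roman numeral) → 1000 + 900 + 50 + 10 + 10 + 10 + 5 + 1 + 1 = 1987 (decimal)
Convert 0o5062 (octal) → 5×512 + 6×8 + 2 = 2610 (decimal)
Compare 1987 vs 2610: larger = 2610
2610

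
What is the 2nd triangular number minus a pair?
The 2nd triangular number = 2×3/2 = 3
Convert a pair (colloquial) → 2 (decimal)
Compute 3 - 2 = 1
1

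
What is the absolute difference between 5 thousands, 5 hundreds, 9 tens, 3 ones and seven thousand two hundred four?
Convert 5 thousands, 5 hundreds, 9 tens, 3 ones (place-value notation) → 5×1000 + 5×100 + 9×10 + 3 = 5593 (decimal)
Convert seven thousand two hundred four (English words) → 7×1000 + 2×100 + 4 = 7204 (decimal)
Compute |5593 - 7204| = 1611
1611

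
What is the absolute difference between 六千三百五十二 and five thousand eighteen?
Convert 六千三百五十二 (Chinese numeral) → 6×1000 + 3×100 + 5×10 + 2 = 6352 (decimal)
Convert five thousand eighteen (English words) → 5×1000 + 18 = 5018 (decimal)
Compute |6352 - 5018| = 1334
1334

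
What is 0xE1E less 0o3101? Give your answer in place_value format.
Convert 0xE1E (hexadecimal) → 14×256 + 1×16 + 14 = 3614 (decimal)
Convert 0o3101 (octal) → 3×512 + 1×64 + 1 = 1601 (decimal)
Compute 3614 - 1601 = 2013
Convert 2013 (decimal) → 2013 = 2×1000 + 1×10 + 3 → 2 thousands, 1 ten, 3 ones (place-value notation)
2 thousands, 1 ten, 3 ones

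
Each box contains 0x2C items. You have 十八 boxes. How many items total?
Convert 0x2C (hexadecimal) → 2×16 + 12 = 44 (decimal)
Convert 十八 (Chinese numeral) → 1×10 + 8 = 18 (decimal)
Compute 44 × 18 = 792
792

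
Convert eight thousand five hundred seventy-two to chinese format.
Convert eight thousand five hundred seventy-two (English words) → 8×1000 + 5×100 + 72 = 8572 (decimal)
Convert 8572 (decimal) → 8572 = 8×1000 + 5×100 + 7×10 + 2 → 八千五百七十二 (Chinese numeral)
八千五百七十二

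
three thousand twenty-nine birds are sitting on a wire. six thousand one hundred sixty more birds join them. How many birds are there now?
Convert three thousand twenty-nine (English words) → 3×1000 + 29 = 3029 (decimal)
Convert six thousand one hundred sixty (English words) → 6×1000 + 1×100 + 60 = 6160 (decimal)
Compute 3029 + 6160 = 9189
9189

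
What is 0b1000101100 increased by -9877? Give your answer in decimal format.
Convert 0b1000101100 (binary) → 512 + 32 + 8 + 4 = 556 (decimal)
Compute 556 + -9877 = -9321
-9321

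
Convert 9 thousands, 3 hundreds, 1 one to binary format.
Convert 9 thousands, 3 hundreds, 1 one (place-value notation) → 9×1000 + 3×100 + 1 = 9301 (decimal)
Convert 9301 (decimal) → 9301 = 8192 + 1024 + 64 + 16 + 4 + 1 → 0b10010001010101 (binary)
0b10010001010101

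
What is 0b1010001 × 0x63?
Convert 0b1010001 (binary) → 64 + 16 + 1 = 81 (decimal)
Convert 0x63 (hexadecimal) → 6×16 + 3 = 99 (decimal)
Compute 81 × 99 = 8019
8019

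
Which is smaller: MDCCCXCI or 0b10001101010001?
Convert MDCCCXCI (Roman numeral) → 1000 + 500 + 100 + 100 + 100 + 90 + 1 = 1891 (decimal)
Convert 0b10001101010001 (binary) → 8192 + 512 + 256 + 64 + 16 + 1 = 9041 (decimal)
Compare 1891 vs 9041: smaller = 1891
1891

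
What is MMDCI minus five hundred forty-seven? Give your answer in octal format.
Convert MMDCI (Roman numeral) → 1000 + 1000 + 500 + 100 + 1 = 2601 (decimal)
Convert five hundred forty-seven (English words) → 5×100 + 47 = 547 (decimal)
Compute 2601 - 547 = 2054
Convert 2054 (decimal) → 2054 = 4×512 + 6 → 0o4006 (octal)
0o4006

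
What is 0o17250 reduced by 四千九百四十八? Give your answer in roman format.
Convert 0o17250 (octal) → 1×4096 + 7×512 + 2×64 + 5×8 = 7848 (decimal)
Convert 四千九百四十八 (Chinese numeral) → 4×1000 + 9×100 + 4×10 + 8 = 4948 (decimal)
Compute 7848 - 4948 = 2900
Convert 2900 (decimal) → 2900 = 1000 + 1000 + 900 → MMCM (Roman numeral)
MMCM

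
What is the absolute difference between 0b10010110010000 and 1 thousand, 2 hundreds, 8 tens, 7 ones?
Convert 0b10010110010000 (binary) → 8192 + 1024 + 256 + 128 + 16 = 9616 (decimal)
Convert 1 thousand, 2 hundreds, 8 tens, 7 ones (place-value notation) → 1×1000 + 2×100 + 8×10 + 7 = 1287 (decimal)
Compute |9616 - 1287| = 8329
8329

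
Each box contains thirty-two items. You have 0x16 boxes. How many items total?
Convert thirty-two (English words) → 32 (decimal)
Convert 0x16 (hexadecimal) → 1×16 + 6 = 22 (decimal)
Compute 32 × 22 = 704
704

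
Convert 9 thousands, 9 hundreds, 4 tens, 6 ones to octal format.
Convert 9 thousands, 9 hundreds, 4 tens, 6 ones (place-value notation) → 9×1000 + 9×100 + 4×10 + 6 = 9946 (decimal)
Convert 9946 (decimal) → 9946 = 2×4096 + 3×512 + 3×64 + 3×8 + 2 → 0o23332 (octal)
0o23332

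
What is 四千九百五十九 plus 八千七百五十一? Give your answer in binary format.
Convert 四千九百五十九 (Chinese numeral) → 4×1000 + 9×100 + 5×10 + 9 = 4959 (decimal)
Convert 八千七百五十一 (Chinese numeral) → 8×1000 + 7×100 + 5×10 + 1 = 8751 (decimal)
Compute 4959 + 8751 = 13710
Convert 13710 (decimal) → 13710 = 8192 + 4096 + 1024 + 256 + 128 + 8 + 4 + 2 → 0b11010110001110 (binary)
0b11010110001110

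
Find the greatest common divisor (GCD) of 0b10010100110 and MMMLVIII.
Convert 0b10010100110 (binary) → 1024 + 128 + 32 + 4 + 2 = 1190 (decimal)
Convert MMMLVIII (Roman numeral) → 1000 + 1000 + 1000 + 50 + 5 + 1 + 1 + 1 = 3058 (decimal)
Compute gcd(1190, 3058) = 2
2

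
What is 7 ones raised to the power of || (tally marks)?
Convert 7 ones (place-value notation) → 7 (decimal)
Convert || (tally marks) → 2 (decimal)
Compute 7 ^ 2 = 49
49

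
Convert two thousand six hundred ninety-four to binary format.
Convert two thousand six hundred ninety-four (English words) → 2×1000 + 6×100 + 94 = 2694 (decimal)
Convert 2694 (decimal) → 2694 = 2048 + 512 + 128 + 4 + 2 → 0b101010000110 (binary)
0b101010000110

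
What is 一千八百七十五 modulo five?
Convert 一千八百七十五 (Chinese numeral) → 1×1000 + 8×100 + 7×10 + 5 = 1875 (decimal)
Convert five (English words) → 5 (decimal)
Compute 1875 mod 5 = 0
0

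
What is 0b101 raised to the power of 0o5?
Convert 0b101 (binary) → 4 + 1 = 5 (decimal)
Convert 0o5 (octal) → 5 (decimal)
Compute 5 ^ 5 = 3125
3125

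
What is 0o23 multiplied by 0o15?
Convert 0o23 (octal) → 2×8 + 3 = 19 (decimal)
Convert 0o15 (octal) → 1×8 + 5 = 13 (decimal)
Compute 19 × 13 = 247
247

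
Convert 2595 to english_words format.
Convert 2595 (decimal) → 2595 = 2×1000 + 5×100 + 95 → two thousand five hundred ninety-five (English words)
two thousand five hundred ninety-five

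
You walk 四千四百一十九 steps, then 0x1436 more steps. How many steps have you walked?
Convert 四千四百一十九 (Chinese numeral) → 4×1000 + 4×100 + 1×10 + 9 = 4419 (decimal)
Convert 0x1436 (hexadecimal) → 1×4096 + 4×256 + 3×16 + 6 = 5174 (decimal)
Compute 4419 + 5174 = 9593
9593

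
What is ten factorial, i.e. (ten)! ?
Convert ten (English words) → 10 (decimal)
Compute 10! = 3628800
3628800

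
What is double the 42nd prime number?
The 42nd prime number = 181
Compute 181 × 2 = 362
362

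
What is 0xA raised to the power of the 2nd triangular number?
Convert 0xA (hexadecimal) → 10 (decimal)
Convert the 2nd triangular number (triangular index) → 2×3/2 = 3 (decimal)
Compute 10 ^ 3 = 1000
1000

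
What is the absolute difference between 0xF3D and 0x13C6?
Convert 0xF3D (hexadecimal) → 15×256 + 3×16 + 13 = 3901 (decimal)
Convert 0x13C6 (hexadecimal) → 1×4096 + 3×256 + 12×16 + 6 = 5062 (decimal)
Compute |3901 - 5062| = 1161
1161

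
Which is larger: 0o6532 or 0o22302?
Convert 0o6532 (octal) → 6×512 + 5×64 + 3×8 + 2 = 3418 (decimal)
Convert 0o22302 (octal) → 2×4096 + 2×512 + 3×64 + 2 = 9410 (decimal)
Compare 3418 vs 9410: larger = 9410
9410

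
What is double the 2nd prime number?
The 2nd prime number = 3
Compute 3 × 2 = 6
6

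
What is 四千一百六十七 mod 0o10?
Convert 四千一百六十七 (Chinese numeral) → 4×1000 + 1×100 + 6×10 + 7 = 4167 (decimal)
Convert 0o10 (octal) → 1×8 = 8 (decimal)
Compute 4167 mod 8 = 7
7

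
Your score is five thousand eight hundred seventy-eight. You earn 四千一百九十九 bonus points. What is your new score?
Convert five thousand eight hundred seventy-eight (English words) → 5×1000 + 8×100 + 78 = 5878 (decimal)
Convert 四千一百九十九 (Chinese numeral) → 4×1000 + 1×100 + 9×10 + 9 = 4199 (decimal)
Compute 5878 + 4199 = 10077
10077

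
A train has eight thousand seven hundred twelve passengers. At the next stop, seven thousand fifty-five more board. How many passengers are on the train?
Convert eight thousand seven hundred twelve (English words) → 8×1000 + 7×100 + 12 = 8712 (decimal)
Convert seven thousand fifty-five (English words) → 7×1000 + 55 = 7055 (decimal)
Compute 8712 + 7055 = 15767
15767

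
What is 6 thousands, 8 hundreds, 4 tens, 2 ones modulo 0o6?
Convert 6 thousands, 8 hundreds, 4 tens, 2 ones (place-value notation) → 6×1000 + 8×100 + 4×10 + 2 = 6842 (decimal)
Convert 0o6 (octal) → 6 (decimal)
Compute 6842 mod 6 = 2
2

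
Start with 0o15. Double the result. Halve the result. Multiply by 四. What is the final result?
Convert 0o15 (octal) → 1×8 + 5 = 13 (decimal)
Start: 13
13 × 2 = 26
26 ÷ 2 = 13
Convert 四 (Chinese numeral) → 4 (decimal)
13 × 4 = 52
52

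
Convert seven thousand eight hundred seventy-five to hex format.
Convert seven thousand eight hundred seventy-five (English words) → 7×1000 + 8×100 + 75 = 7875 (decimal)
Convert 7875 (decimal) → 7875 = 1×4096 + 14×256 + 12×16 + 3 → 0x1EC3 (hexadecimal)
0x1EC3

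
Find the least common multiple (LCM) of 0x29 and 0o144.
Convert 0x29 (hexadecimal) → 2×16 + 9 = 41 (decimal)
Convert 0o144 (octal) → 1×64 + 4×8 + 4 = 100 (decimal)
Compute lcm(41, 100) = 4100
4100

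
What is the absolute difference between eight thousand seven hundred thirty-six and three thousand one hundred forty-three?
Convert eight thousand seven hundred thirty-six (English words) → 8×1000 + 7×100 + 36 = 8736 (decimal)
Convert three thousand one hundred forty-three (English words) → 3×1000 + 1×100 + 43 = 3143 (decimal)
Compute |8736 - 3143| = 5593
5593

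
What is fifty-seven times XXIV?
Convert fifty-seven (English words) → 57 (decimal)
Convert XXIV (Roman numeral) → 10 + 10 + 4 = 24 (decimal)
Compute 57 × 24 = 1368
1368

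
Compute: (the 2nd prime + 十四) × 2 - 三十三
Convert the 2nd prime (prime index) → 3 (decimal)
Convert 十四 (Chinese numeral) → 1×10 + 4 = 14 (decimal)
Convert 三十三 (Chinese numeral) → 3×10 + 3 = 33 (decimal)
Expression in decimal: (3 + 14) × 2 - 33
Parentheses first: 3 + 14 = 17
Multiply: 17 × 2 = 34
Subtract: 34 - 33 = 1
1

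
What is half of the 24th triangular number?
The 24th triangular number = 24×25/2 = 300
Compute 300 ÷ 2 = 150
150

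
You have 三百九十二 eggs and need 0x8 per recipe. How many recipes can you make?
Convert 三百九十二 (Chinese numeral) → 3×100 + 9×10 + 2 = 392 (decimal)
Convert 0x8 (hexadecimal) → 8 (decimal)
Compute 392 ÷ 8 = 49
49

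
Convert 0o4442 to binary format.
Convert 0o4442 (octal) → 4×512 + 4×64 + 4×8 + 2 = 2338 (decimal)
Convert 2338 (decimal) → 2338 = 2048 + 256 + 32 + 2 → 0b100100100010 (binary)
0b100100100010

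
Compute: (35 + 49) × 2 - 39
Parentheses first: 35 + 49 = 84
Multiply: 84 × 2 = 168
Subtract: 168 - 39 = 129
129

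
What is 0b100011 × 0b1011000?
Convert 0b100011 (binary) → 32 + 2 + 1 = 35 (decimal)
Convert 0b1011000 (binary) → 64 + 16 + 8 = 88 (decimal)
Compute 35 × 88 = 3080
3080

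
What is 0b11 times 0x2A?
Convert 0b11 (binary) → 2 + 1 = 3 (decimal)
Convert 0x2A (hexadecimal) → 2×16 + 10 = 42 (decimal)
Compute 3 × 42 = 126
126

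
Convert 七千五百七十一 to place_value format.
Convert 七千五百七十一 (Chinese numeral) → 7×1000 + 5×100 + 7×10 + 1 = 7571 (decimal)
Convert 7571 (decimal) → 7571 = 7×1000 + 5×100 + 7×10 + 1 → 7 thousands, 5 hundreds, 7 tens, 1 one (place-value notation)
7 thousands, 5 hundreds, 7 tens, 1 one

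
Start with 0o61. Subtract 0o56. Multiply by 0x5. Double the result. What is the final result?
Convert 0o61 (octal) → 6×8 + 1 = 49 (decimal)
Start: 49
Convert 0o56 (octal) → 5×8 + 6 = 46 (decimal)
49 - 46 = 3
Convert 0x5 (hexadecimal) → 5 (decimal)
3 × 5 = 15
15 × 2 = 30
30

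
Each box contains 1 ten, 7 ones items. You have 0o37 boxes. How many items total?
Convert 1 ten, 7 ones (place-value notation) → 1×10 + 7 = 17 (decimal)
Convert 0o37 (octal) → 3×8 + 7 = 31 (decimal)
Compute 17 × 31 = 527
527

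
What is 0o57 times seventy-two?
Convert 0o57 (octal) → 5×8 + 7 = 47 (decimal)
Convert seventy-two (English words) → 72 (decimal)
Compute 47 × 72 = 3384
3384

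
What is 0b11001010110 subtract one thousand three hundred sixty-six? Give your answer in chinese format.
Convert 0b11001010110 (binary) → 1024 + 512 + 64 + 16 + 4 + 2 = 1622 (decimal)
Convert one thousand three hundred sixty-six (English words) → 1×1000 + 3×100 + 66 = 1366 (decimal)
Compute 1622 - 1366 = 256
Convert 256 (decimal) → 256 = 2×100 + 5×10 + 6 → 二百五十六 (Chinese numeral)
二百五十六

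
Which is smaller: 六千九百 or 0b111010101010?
Convert 六千九百 (Chinese numeral) → 6×1000 + 9×100 = 6900 (decimal)
Convert 0b111010101010 (binary) → 2048 + 1024 + 512 + 128 + 32 + 8 + 2 = 3754 (decimal)
Compare 6900 vs 3754: smaller = 3754
3754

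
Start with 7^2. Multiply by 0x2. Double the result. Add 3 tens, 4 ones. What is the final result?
Convert 7^2 (power) → 49 (decimal)
Start: 49
Convert 0x2 (hexadecimal) → 2 (decimal)
49 × 2 = 98
98 × 2 = 196
Convert 3 tens, 4 ones (place-value notation) → 3×10 + 4 = 34 (decimal)
196 + 34 = 230
230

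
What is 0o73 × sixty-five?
Convert 0o73 (octal) → 7×8 + 3 = 59 (decimal)
Convert sixty-five (English words) → 65 (decimal)
Compute 59 × 65 = 3835
3835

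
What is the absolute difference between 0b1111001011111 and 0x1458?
Convert 0b1111001011111 (binary) → 4096 + 2048 + 1024 + 512 + 64 + 16 + 8 + 4 + 2 + 1 = 7775 (decimal)
Convert 0x1458 (hexadecimal) → 1×4096 + 4×256 + 5×16 + 8 = 5208 (decimal)
Compute |7775 - 5208| = 2567
2567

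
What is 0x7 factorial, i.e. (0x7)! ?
Convert 0x7 (hexadecimal) → 7 (decimal)
Compute 7! = 5040
5040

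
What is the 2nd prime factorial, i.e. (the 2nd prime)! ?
Convert the 2nd prime (prime index) → 3 (decimal)
Compute 3! = 6
6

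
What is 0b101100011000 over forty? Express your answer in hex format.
Convert 0b101100011000 (binary) → 2048 + 512 + 256 + 16 + 8 = 2840 (decimal)
Convert forty (English words) → 40 (decimal)
Compute 2840 ÷ 40 = 71
Convert 71 (decimal) → 71 = 4×16 + 7 → 0x47 (hexadecimal)
0x47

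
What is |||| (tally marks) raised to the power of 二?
Convert |||| (tally marks) → 4 (decimal)
Convert 二 (Chinese numeral) → 2 (decimal)
Compute 4 ^ 2 = 16
16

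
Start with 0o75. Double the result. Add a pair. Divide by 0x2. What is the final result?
Convert 0o75 (octal) → 7×8 + 5 = 61 (decimal)
Start: 61
61 × 2 = 122
Convert a pair (colloquial) → 2 (decimal)
122 + 2 = 124
Convert 0x2 (hexadecimal) → 2 (decimal)
124 ÷ 2 = 62
62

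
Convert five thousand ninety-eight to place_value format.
Convert five thousand ninety-eight (English words) → 5×1000 + 98 = 5098 (decimal)
Convert 5098 (decimal) → 5098 = 5×1000 + 9×10 + 8 → 5 thousands, 9 tens, 8 ones (place-value notation)
5 thousands, 9 tens, 8 ones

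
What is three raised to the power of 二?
Convert three (English words) → 3 (decimal)
Convert 二 (Chinese numeral) → 2 (decimal)
Compute 3 ^ 2 = 9
9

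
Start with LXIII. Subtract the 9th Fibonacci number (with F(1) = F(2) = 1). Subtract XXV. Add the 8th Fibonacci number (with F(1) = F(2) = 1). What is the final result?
Convert LXIII (Roman numeral) → 50 + 10 + 1 + 1 + 1 = 63 (decimal)
Start: 63
Convert the 9th Fibonacci number (with F(1) = F(2) = 1) (Fibonacci index) → 1, 1, 2, 3, 5, 8, 13, 21, 34 → 34 (decimal)
63 - 34 = 29
Convert XXV (Roman numeral) → 10 + 10 + 5 = 25 (decimal)
29 - 25 = 4
Convert the 8th Fibonacci number (with F(1) = F(2) = 1) (Fibonacci index) → 1, 1, 2, 3, 5, 8, 13, 21 → 21 (decimal)
4 + 21 = 25
25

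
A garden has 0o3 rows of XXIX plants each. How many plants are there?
Convert XXIX (Roman numeral) → 10 + 10 + 9 = 29 (decimal)
Convert 0o3 (octal) → 3 (decimal)
Compute 29 × 3 = 87
87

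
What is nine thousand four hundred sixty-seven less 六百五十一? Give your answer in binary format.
Convert nine thousand four hundred sixty-seven (English words) → 9×1000 + 4×100 + 67 = 9467 (decimal)
Convert 六百五十一 (Chinese numeral) → 6×100 + 5×10 + 1 = 651 (decimal)
Compute 9467 - 651 = 8816
Convert 8816 (decimal) → 8816 = 8192 + 512 + 64 + 32 + 16 → 0b10001001110000 (binary)
0b10001001110000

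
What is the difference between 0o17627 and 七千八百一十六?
Convert 0o17627 (octal) → 1×4096 + 7×512 + 6×64 + 2×8 + 7 = 8087 (decimal)
Convert 七千八百一十六 (Chinese numeral) → 7×1000 + 8×100 + 1×10 + 6 = 7816 (decimal)
Difference: |8087 - 7816| = 271
271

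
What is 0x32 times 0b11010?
Convert 0x32 (hexadecimal) → 3×16 + 2 = 50 (decimal)
Convert 0b11010 (binary) → 16 + 8 + 2 = 26 (decimal)
Compute 50 × 26 = 1300
1300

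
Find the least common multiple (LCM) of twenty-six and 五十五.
Convert twenty-six (English words) → 26 (decimal)
Convert 五十五 (Chinese numeral) → 5×10 + 5 = 55 (decimal)
Compute lcm(26, 55) = 1430
1430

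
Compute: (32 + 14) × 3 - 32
Parentheses first: 32 + 14 = 46
Multiply: 46 × 3 = 138
Subtract: 138 - 32 = 106
106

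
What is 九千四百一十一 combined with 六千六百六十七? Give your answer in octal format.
Convert 九千四百一十一 (Chinese numeral) → 9×1000 + 4×100 + 1×10 + 1 = 9411 (decimal)
Convert 六千六百六十七 (Chinese numeral) → 6×1000 + 6×100 + 6×10 + 7 = 6667 (decimal)
Compute 9411 + 6667 = 16078
Convert 16078 (decimal) → 16078 = 3×4096 + 7×512 + 3×64 + 1×8 + 6 → 0o37316 (octal)
0o37316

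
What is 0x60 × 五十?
Convert 0x60 (hexadecimal) → 6×16 = 96 (decimal)
Convert 五十 (Chinese numeral) → 5×10 = 50 (decimal)
Compute 96 × 50 = 4800
4800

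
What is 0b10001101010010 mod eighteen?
Convert 0b10001101010010 (binary) → 8192 + 512 + 256 + 64 + 16 + 2 = 9042 (decimal)
Convert eighteen (English words) → 18 (decimal)
Compute 9042 mod 18 = 6
6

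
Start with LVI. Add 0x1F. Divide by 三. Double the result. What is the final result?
Convert LVI (Roman numeral) → 50 + 5 + 1 = 56 (decimal)
Start: 56
Convert 0x1F (hexadecimal) → 1×16 + 15 = 31 (decimal)
56 + 31 = 87
Convert 三 (Chinese numeral) → 3 (decimal)
87 ÷ 3 = 29
29 × 2 = 58
58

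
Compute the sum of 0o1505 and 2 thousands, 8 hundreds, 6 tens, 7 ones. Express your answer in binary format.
Convert 0o1505 (octal) → 1×512 + 5×64 + 5 = 837 (decimal)
Convert 2 thousands, 8 hundreds, 6 tens, 7 ones (place-value notation) → 2×1000 + 8×100 + 6×10 + 7 = 2867 (decimal)
Compute 837 + 2867 = 3704
Convert 3704 (decimal) → 3704 = 2048 + 1024 + 512 + 64 + 32 + 16 + 8 → 0b111001111000 (binary)
0b111001111000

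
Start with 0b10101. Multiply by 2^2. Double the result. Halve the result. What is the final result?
Convert 0b10101 (binary) → 16 + 4 + 1 = 21 (decimal)
Start: 21
Convert 2^2 (power) → 4 (decimal)
21 × 4 = 84
84 × 2 = 168
168 ÷ 2 = 84
84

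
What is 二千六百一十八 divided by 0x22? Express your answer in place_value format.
Convert 二千六百一十八 (Chinese numeral) → 2×1000 + 6×100 + 1×10 + 8 = 2618 (decimal)
Convert 0x22 (hexadecimal) → 2×16 + 2 = 34 (decimal)
Compute 2618 ÷ 34 = 77
Convert 77 (decimal) → 77 = 7×10 + 7 → 7 tens, 7 ones (place-value notation)
7 tens, 7 ones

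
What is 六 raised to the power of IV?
Convert 六 (Chinese numeral) → 6 (decimal)
Convert IV (Roman numeral) → 4 (decimal)
Compute 6 ^ 4 = 1296
1296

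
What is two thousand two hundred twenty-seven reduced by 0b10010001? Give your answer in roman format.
Convert two thousand two hundred twenty-seven (English words) → 2×1000 + 2×100 + 27 = 2227 (decimal)
Convert 0b10010001 (binary) → 128 + 16 + 1 = 145 (decimal)
Compute 2227 - 145 = 2082
Convert 2082 (decimal) → 2082 = 1000 + 1000 + 50 + 10 + 10 + 10 + 1 + 1 → MMLXXXII (Roman numeral)
MMLXXXII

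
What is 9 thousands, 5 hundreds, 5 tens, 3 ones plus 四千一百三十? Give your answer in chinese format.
Convert 9 thousands, 5 hundreds, 5 tens, 3 ones (place-value notation) → 9×1000 + 5×100 + 5×10 + 3 = 9553 (decimal)
Convert 四千一百三十 (Chinese numeral) → 4×1000 + 1×100 + 3×10 = 4130 (decimal)
Compute 9553 + 4130 = 13683
Convert 13683 (decimal) → 13683 = 1×10000 + 3×1000 + 6×100 + 8×10 + 3 → 一万三千六百八十三 (Chinese numeral)
一万三千六百八十三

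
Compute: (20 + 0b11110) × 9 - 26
Convert 0b11110 (binary) → 16 + 8 + 4 + 2 = 30 (decimal)
Expression in decimal: (20 + 30) × 9 - 26
Parentheses first: 20 + 30 = 50
Multiply: 50 × 9 = 450
Subtract: 450 - 26 = 424
424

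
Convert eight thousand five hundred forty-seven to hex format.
Convert eight thousand five hundred forty-seven (English words) → 8×1000 + 5×100 + 47 = 8547 (decimal)
Convert 8547 (decimal) → 8547 = 2×4096 + 1×256 + 6×16 + 3 → 0x2163 (hexadecimal)
0x2163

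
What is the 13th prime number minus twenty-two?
The 13th prime number = 41
Convert twenty-two (English words) → 22 (decimal)
Compute 41 - 22 = 19
19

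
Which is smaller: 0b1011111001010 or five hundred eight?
Convert 0b1011111001010 (binary) → 4096 + 1024 + 512 + 256 + 128 + 64 + 8 + 2 = 6090 (decimal)
Convert five hundred eight (English words) → 5×100 + 8 = 508 (decimal)
Compare 6090 vs 508: smaller = 508
508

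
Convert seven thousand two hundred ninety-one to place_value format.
Convert seven thousand two hundred ninety-one (English words) → 7×1000 + 2×100 + 91 = 7291 (decimal)
Convert 7291 (decimal) → 7291 = 7×1000 + 2×100 + 9×10 + 1 → 7 thousands, 2 hundreds, 9 tens, 1 one (place-value notation)
7 thousands, 2 hundreds, 9 tens, 1 one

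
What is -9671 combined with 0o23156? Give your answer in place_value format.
Convert 0o23156 (octal) → 2×4096 + 3×512 + 1×64 + 5×8 + 6 = 9838 (decimal)
Compute -9671 + 9838 = 167
Convert 167 (decimal) → 167 = 1×100 + 6×10 + 7 → 1 hundred, 6 tens, 7 ones (place-value notation)
1 hundred, 6 tens, 7 ones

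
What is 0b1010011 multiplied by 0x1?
Convert 0b1010011 (binary) → 64 + 16 + 2 + 1 = 83 (decimal)
Convert 0x1 (hexadecimal) → 1 (decimal)
Compute 83 × 1 = 83
83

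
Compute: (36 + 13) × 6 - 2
Parentheses first: 36 + 13 = 49
Multiply: 49 × 6 = 294
Subtract: 294 - 2 = 292
292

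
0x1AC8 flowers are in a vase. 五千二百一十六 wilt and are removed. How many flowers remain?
Convert 0x1AC8 (hexadecimal) → 1×4096 + 10×256 + 12×16 + 8 = 6856 (decimal)
Convert 五千二百一十六 (Chinese numeral) → 5×1000 + 2×100 + 1×10 + 6 = 5216 (decimal)
Compute 6856 - 5216 = 1640
1640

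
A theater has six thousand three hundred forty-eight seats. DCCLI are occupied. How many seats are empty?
Convert six thousand three hundred forty-eight (English words) → 6×1000 + 3×100 + 48 = 6348 (decimal)
Convert DCCLI (Roman numeral) → 500 + 100 + 100 + 50 + 1 = 751 (decimal)
Compute 6348 - 751 = 5597
5597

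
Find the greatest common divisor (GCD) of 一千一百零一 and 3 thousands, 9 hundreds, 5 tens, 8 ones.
Convert 一千一百零一 (Chinese numeral) → 1×1000 + 1×100 + 1 = 1101 (decimal)
Convert 3 thousands, 9 hundreds, 5 tens, 8 ones (place-value notation) → 3×1000 + 9×100 + 5×10 + 8 = 3958 (decimal)
Compute gcd(1101, 3958) = 1
1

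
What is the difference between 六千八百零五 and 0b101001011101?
Convert 六千八百零五 (Chinese numeral) → 6×1000 + 8×100 + 5 = 6805 (decimal)
Convert 0b101001011101 (binary) → 2048 + 512 + 64 + 16 + 8 + 4 + 1 = 2653 (decimal)
Difference: |6805 - 2653| = 4152
4152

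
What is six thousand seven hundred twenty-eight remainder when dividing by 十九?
Convert six thousand seven hundred twenty-eight (English words) → 6×1000 + 7×100 + 28 = 6728 (decimal)
Convert 十九 (Chinese numeral) → 1×10 + 9 = 19 (decimal)
Compute 6728 mod 19 = 2
2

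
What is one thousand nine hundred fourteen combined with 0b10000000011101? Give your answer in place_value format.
Convert one thousand nine hundred fourteen (English words) → 1×1000 + 9×100 + 14 = 1914 (decimal)
Convert 0b10000000011101 (binary) → 8192 + 16 + 8 + 4 + 1 = 8221 (decimal)
Compute 1914 + 8221 = 10135
Convert 10135 (decimal) → 10135 = 10×1000 + 1×100 + 3×10 + 5 → 10 thousands, 1 hundred, 3 tens, 5 ones (place-value notation)
10 thousands, 1 hundred, 3 tens, 5 ones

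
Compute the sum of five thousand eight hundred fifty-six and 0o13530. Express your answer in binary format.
Convert five thousand eight hundred fifty-six (English words) → 5×1000 + 8×100 + 56 = 5856 (decimal)
Convert 0o13530 (octal) → 1×4096 + 3×512 + 5×64 + 3×8 = 5976 (decimal)
Compute 5856 + 5976 = 11832
Convert 11832 (decimal) → 11832 = 8192 + 2048 + 1024 + 512 + 32 + 16 + 8 → 0b10111000111000 (binary)
0b10111000111000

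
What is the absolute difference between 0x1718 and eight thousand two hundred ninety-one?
Convert 0x1718 (hexadecimal) → 1×4096 + 7×256 + 1×16 + 8 = 5912 (decimal)
Convert eight thousand two hundred ninety-one (English words) → 8×1000 + 2×100 + 91 = 8291 (decimal)
Compute |5912 - 8291| = 2379
2379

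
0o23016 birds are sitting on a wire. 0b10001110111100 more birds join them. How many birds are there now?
Convert 0o23016 (octal) → 2×4096 + 3×512 + 1×8 + 6 = 9742 (decimal)
Convert 0b10001110111100 (binary) → 8192 + 512 + 256 + 128 + 32 + 16 + 8 + 4 = 9148 (decimal)
Compute 9742 + 9148 = 18890
18890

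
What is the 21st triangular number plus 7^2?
The 21st triangular number = 21×22/2 = 231
Convert 7^2 (power) → 49 (decimal)
Compute 231 + 49 = 280
280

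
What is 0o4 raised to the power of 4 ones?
Convert 0o4 (octal) → 4 (decimal)
Convert 4 ones (place-value notation) → 4 (decimal)
Compute 4 ^ 4 = 256
256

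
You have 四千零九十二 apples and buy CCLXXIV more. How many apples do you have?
Convert 四千零九十二 (Chinese numeral) → 4×1000 + 9×10 + 2 = 4092 (decimal)
Convert CCLXXIV (Roman numeral) → 100 + 100 + 50 + 10 + 10 + 4 = 274 (decimal)
Compute 4092 + 274 = 4366
4366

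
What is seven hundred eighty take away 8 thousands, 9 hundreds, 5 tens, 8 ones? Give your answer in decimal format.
Convert seven hundred eighty (English words) → 7×100 + 80 = 780 (decimal)
Convert 8 thousands, 9 hundreds, 5 tens, 8 ones (place-value notation) → 8×1000 + 9×100 + 5×10 + 8 = 8958 (decimal)
Compute 780 - 8958 = -8178
-8178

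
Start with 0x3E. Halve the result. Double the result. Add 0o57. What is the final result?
Convert 0x3E (hexadecimal) → 3×16 + 14 = 62 (decimal)
Start: 62
62 ÷ 2 = 31
31 × 2 = 62
Convert 0o57 (octal) → 5×8 + 7 = 47 (decimal)
62 + 47 = 109
109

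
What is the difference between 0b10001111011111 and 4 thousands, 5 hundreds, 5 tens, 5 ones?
Convert 0b10001111011111 (binary) → 8192 + 512 + 256 + 128 + 64 + 16 + 8 + 4 + 2 + 1 = 9183 (decimal)
Convert 4 thousands, 5 hundreds, 5 tens, 5 ones (place-value notation) → 4×1000 + 5×100 + 5×10 + 5 = 4555 (decimal)
Difference: |9183 - 4555| = 4628
4628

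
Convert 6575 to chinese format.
Convert 6575 (decimal) → 6575 = 6×1000 + 5×100 + 7×10 + 5 → 六千五百七十五 (Chinese numeral)
六千五百七十五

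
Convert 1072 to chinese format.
Convert 1072 (decimal) → 1072 = 1×1000 + 7×10 + 2 → 一千零七十二 (Chinese numeral)
一千零七十二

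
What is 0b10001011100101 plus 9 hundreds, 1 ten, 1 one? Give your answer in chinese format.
Convert 0b10001011100101 (binary) → 8192 + 512 + 128 + 64 + 32 + 4 + 1 = 8933 (decimal)
Convert 9 hundreds, 1 ten, 1 one (place-value notation) → 9×100 + 1×10 + 1 = 911 (decimal)
Compute 8933 + 911 = 9844
Convert 9844 (decimal) → 9844 = 9×1000 + 8×100 + 4×10 + 4 → 九千八百四十四 (Chinese numeral)
九千八百四十四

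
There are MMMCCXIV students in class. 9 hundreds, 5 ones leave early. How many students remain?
Convert MMMCCXIV (Roman numeral) → 1000 + 1000 + 1000 + 100 + 100 + 10 + 4 = 3214 (decimal)
Convert 9 hundreds, 5 ones (place-value notation) → 9×100 + 5 = 905 (decimal)
Compute 3214 - 905 = 2309
2309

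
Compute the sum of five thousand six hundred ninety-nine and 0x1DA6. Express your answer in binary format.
Convert five thousand six hundred ninety-nine (English words) → 5×1000 + 6×100 + 99 = 5699 (decimal)
Convert 0x1DA6 (hexadecimal) → 1×4096 + 13×256 + 10×16 + 6 = 7590 (decimal)
Compute 5699 + 7590 = 13289
Convert 13289 (decimal) → 13289 = 8192 + 4096 + 512 + 256 + 128 + 64 + 32 + 8 + 1 → 0b11001111101001 (binary)
0b11001111101001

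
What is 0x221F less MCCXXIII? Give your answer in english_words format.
Convert 0x221F (hexadecimal) → 2×4096 + 2×256 + 1×16 + 15 = 8735 (decimal)
Convert MCCXXIII (Roman numeral) → 1000 + 100 + 100 + 10 + 10 + 1 + 1 + 1 = 1223 (decimal)
Compute 8735 - 1223 = 7512
Convert 7512 (decimal) → 7512 = 7×1000 + 5×100 + 12 → seven thousand five hundred twelve (English words)
seven thousand five hundred twelve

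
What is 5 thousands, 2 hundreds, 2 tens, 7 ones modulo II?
Convert 5 thousands, 2 hundreds, 2 tens, 7 ones (place-value notation) → 5×1000 + 2×100 + 2×10 + 7 = 5227 (decimal)
Convert II (Roman numeral) → 1 + 1 = 2 (decimal)
Compute 5227 mod 2 = 1
1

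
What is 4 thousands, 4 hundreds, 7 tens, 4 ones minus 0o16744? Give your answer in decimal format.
Convert 4 thousands, 4 hundreds, 7 tens, 4 ones (place-value notation) → 4×1000 + 4×100 + 7×10 + 4 = 4474 (decimal)
Convert 0o16744 (octal) → 1×4096 + 6×512 + 7×64 + 4×8 + 4 = 7652 (decimal)
Compute 4474 - 7652 = -3178
-3178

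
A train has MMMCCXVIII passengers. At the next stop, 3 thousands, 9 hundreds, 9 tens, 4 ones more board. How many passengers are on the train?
Convert MMMCCXVIII (Roman numeral) → 1000 + 1000 + 1000 + 100 + 100 + 10 + 5 + 1 + 1 + 1 = 3218 (decimal)
Convert 3 thousands, 9 hundreds, 9 tens, 4 ones (place-value notation) → 3×1000 + 9×100 + 9×10 + 4 = 3994 (decimal)
Compute 3218 + 3994 = 7212
7212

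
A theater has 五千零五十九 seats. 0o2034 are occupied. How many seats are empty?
Convert 五千零五十九 (Chinese numeral) → 5×1000 + 5×10 + 9 = 5059 (decimal)
Convert 0o2034 (octal) → 2×512 + 3×8 + 4 = 1052 (decimal)
Compute 5059 - 1052 = 4007
4007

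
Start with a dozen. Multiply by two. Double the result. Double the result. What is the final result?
Convert a dozen (colloquial) → 12 (decimal)
Start: 12
Convert two (English words) → 2 (decimal)
12 × 2 = 24
24 × 2 = 48
48 × 2 = 96
96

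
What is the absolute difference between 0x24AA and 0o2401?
Convert 0x24AA (hexadecimal) → 2×4096 + 4×256 + 10×16 + 10 = 9386 (decimal)
Convert 0o2401 (octal) → 2×512 + 4×64 + 1 = 1281 (decimal)
Compute |9386 - 1281| = 8105
8105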